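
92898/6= 15483 = 15483.00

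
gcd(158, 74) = 2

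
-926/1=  - 926 = - 926.00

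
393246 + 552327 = 945573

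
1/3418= 1/3418 = 0.00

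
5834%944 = 170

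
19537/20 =19537/20 = 976.85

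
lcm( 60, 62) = 1860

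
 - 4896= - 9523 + 4627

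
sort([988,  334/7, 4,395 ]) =[4, 334/7,395,988 ] 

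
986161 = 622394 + 363767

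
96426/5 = 19285+1/5 = 19285.20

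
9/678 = 3/226 = 0.01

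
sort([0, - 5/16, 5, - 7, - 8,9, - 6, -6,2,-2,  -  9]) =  [-9, -8,-7, - 6, - 6,-2,  -  5/16, 0,2, 5,9]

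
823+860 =1683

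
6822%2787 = 1248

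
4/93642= 2/46821 =0.00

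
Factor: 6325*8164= 2^2*5^2*11^1*13^1*23^1*157^1 = 51637300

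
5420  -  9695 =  - 4275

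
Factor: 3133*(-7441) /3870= - 23312653/3870= - 2^( - 1) * 3^( - 2 )*5^(-1 )*7^1*13^1*43^( - 1)*241^1 * 1063^1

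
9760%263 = 29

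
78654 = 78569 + 85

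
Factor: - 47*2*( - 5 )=2^1*5^1*47^1 =470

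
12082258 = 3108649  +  8973609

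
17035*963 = 16404705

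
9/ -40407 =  - 3/13469 = -  0.00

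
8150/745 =1630/149 = 10.94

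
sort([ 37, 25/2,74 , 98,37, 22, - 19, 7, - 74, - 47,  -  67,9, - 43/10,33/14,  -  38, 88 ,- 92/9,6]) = [ - 74, - 67,-47, - 38, - 19, -92/9, - 43/10, 33/14,6,  7,  9,25/2, 22, 37,37,74,88,98]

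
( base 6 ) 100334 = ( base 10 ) 7906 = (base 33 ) 78J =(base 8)17342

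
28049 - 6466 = 21583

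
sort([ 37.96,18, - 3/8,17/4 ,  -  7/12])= [- 7/12, - 3/8,  17/4,18, 37.96 ]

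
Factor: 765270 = 2^1 * 3^2*5^1 * 11^1* 773^1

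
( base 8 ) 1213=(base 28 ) n7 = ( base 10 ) 651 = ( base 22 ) 17D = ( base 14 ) 347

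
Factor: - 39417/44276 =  -2^(  -  2) * 3^1*7^1*1877^1* 11069^ (  -  1 )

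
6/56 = 3/28 = 0.11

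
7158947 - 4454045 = 2704902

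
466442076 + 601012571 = 1067454647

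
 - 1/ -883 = 1/883 = 0.00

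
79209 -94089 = -14880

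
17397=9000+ 8397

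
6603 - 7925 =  - 1322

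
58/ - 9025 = - 1 + 8967/9025 = - 0.01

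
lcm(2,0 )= 0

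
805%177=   97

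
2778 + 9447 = 12225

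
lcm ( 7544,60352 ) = 60352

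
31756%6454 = 5940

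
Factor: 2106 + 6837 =3^1 * 11^1*271^1=   8943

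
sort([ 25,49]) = [ 25, 49] 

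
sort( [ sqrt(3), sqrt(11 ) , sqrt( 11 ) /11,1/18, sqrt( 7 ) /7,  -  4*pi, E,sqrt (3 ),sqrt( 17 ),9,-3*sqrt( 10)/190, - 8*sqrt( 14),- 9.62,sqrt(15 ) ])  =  [-8*sqrt ( 14),-4 * pi,-9.62, - 3 *sqrt( 10 ) /190, 1/18,sqrt( 11 ) /11, sqrt( 7)/7, sqrt( 3),sqrt(3), E, sqrt(11 ),  sqrt ( 15 ), sqrt(17 ) , 9 ]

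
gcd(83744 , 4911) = 1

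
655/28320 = 131/5664 = 0.02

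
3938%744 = 218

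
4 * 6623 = 26492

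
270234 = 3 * 90078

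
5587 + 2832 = 8419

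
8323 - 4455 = 3868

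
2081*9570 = 19915170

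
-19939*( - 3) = 59817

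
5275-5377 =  - 102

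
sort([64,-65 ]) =[-65 , 64]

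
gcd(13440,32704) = 448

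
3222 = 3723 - 501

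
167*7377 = 1231959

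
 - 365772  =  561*( - 652 ) 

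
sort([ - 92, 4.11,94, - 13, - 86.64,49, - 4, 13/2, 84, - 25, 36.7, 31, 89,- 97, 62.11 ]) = [ - 97,  -  92, - 86.64, - 25, - 13,  -  4, 4.11,13/2,  31,36.7, 49,62.11, 84, 89,  94 ] 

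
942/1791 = 314/597 = 0.53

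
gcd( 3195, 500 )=5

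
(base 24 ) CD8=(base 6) 53252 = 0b1110001000000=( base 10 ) 7232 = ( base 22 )EKG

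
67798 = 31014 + 36784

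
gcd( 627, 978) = 3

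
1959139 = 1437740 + 521399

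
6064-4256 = 1808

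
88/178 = 44/89 = 0.49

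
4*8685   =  34740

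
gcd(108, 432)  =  108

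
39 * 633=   24687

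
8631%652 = 155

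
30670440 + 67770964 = 98441404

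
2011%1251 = 760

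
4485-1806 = 2679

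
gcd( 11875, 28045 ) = 5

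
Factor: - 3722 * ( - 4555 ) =2^1*5^1*911^1*1861^1 = 16953710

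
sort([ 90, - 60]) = [ - 60 , 90 ]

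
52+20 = 72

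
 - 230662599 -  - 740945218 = 510282619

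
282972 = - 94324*( - 3 )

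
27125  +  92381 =119506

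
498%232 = 34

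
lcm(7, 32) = 224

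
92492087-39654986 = 52837101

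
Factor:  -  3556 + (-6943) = - 10499 =-  10499^1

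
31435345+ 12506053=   43941398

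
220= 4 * 55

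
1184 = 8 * 148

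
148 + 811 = 959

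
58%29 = 0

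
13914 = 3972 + 9942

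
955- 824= 131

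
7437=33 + 7404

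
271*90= 24390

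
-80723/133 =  - 80723/133  =  - 606.94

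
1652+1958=3610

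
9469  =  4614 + 4855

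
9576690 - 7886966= 1689724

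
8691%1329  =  717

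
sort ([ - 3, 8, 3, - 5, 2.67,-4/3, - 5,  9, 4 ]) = [ - 5,  -  5, - 3, - 4/3, 2.67, 3,4, 8,9 ] 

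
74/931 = 74/931=0.08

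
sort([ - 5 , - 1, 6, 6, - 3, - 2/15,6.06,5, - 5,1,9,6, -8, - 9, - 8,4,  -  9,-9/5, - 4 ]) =[ - 9,-9, - 8, - 8, - 5,  -  5, - 4,  -  3, - 9/5, - 1, - 2/15 , 1, 4,5,6, 6, 6,  6.06,9 ]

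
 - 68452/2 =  - 34226 = -34226.00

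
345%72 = 57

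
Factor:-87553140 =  - 2^2*3^1*5^1 * 19^1* 76801^1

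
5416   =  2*2708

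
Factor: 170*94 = 15980 = 2^2*5^1 * 17^1*47^1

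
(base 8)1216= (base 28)na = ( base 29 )MG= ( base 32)KE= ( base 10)654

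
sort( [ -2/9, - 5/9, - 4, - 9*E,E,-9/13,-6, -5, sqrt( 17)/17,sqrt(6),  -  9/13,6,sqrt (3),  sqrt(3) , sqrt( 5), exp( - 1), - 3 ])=[ - 9*E ,-6, - 5, - 4, - 3, - 9/13 , - 9/13,-5/9, - 2/9, sqrt ( 17 )/17, exp ( - 1), sqrt( 3 ),sqrt ( 3),  sqrt ( 5 ), sqrt( 6 ),E, 6]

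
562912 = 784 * 718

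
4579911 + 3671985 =8251896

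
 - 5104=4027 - 9131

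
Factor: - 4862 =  - 2^1 * 11^1*13^1*17^1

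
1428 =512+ 916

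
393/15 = 131/5  =  26.20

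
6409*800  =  5127200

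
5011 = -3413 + 8424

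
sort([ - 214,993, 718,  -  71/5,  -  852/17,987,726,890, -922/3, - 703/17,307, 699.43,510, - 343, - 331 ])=[ - 343,  -  331, - 922/3,-214, - 852/17, - 703/17,-71/5, 307,  510,699.43,718,726,  890,987,993 ] 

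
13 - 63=- 50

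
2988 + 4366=7354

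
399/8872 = 399/8872 = 0.04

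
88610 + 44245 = 132855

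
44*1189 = 52316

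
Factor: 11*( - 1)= - 11^1 = - 11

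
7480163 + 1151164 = 8631327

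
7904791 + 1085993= 8990784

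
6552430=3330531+3221899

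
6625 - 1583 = 5042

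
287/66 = 287/66 = 4.35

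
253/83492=253/83492= 0.00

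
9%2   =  1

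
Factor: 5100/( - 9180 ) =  - 5/9= - 3^(-2 ) * 5^1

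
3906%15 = 6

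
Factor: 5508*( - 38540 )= -212278320= -  2^4*3^4*5^1*17^1*41^1 *47^1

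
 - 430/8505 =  - 86/1701  =  - 0.05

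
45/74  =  45/74 = 0.61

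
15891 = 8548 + 7343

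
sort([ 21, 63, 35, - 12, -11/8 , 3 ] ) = [ - 12, - 11/8, 3,21, 35, 63]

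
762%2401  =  762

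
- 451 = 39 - 490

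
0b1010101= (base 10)85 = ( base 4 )1111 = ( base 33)2j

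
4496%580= 436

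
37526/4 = 18763/2=9381.50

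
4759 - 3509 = 1250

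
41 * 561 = 23001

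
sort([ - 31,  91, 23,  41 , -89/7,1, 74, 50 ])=[ -31, - 89/7,1, 23,41,50,74,91 ] 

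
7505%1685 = 765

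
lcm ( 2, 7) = 14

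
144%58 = 28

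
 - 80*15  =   - 1200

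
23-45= - 22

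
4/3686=2/1843  =  0.00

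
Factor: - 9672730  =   - 2^1*5^1*103^1*9391^1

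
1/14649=1/14649 = 0.00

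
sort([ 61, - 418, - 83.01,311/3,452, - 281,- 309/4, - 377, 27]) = [ - 418, - 377, - 281,-83.01, - 309/4, 27,61,311/3,452]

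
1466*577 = 845882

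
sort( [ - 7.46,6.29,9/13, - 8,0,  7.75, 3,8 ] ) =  [  -  8, - 7.46,0,9/13, 3,  6.29, 7.75,8 ] 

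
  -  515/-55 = 9 + 4/11 = 9.36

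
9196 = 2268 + 6928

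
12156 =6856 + 5300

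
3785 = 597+3188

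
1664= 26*64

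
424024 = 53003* 8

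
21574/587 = 36 + 442/587 = 36.75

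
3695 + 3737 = 7432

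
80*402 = 32160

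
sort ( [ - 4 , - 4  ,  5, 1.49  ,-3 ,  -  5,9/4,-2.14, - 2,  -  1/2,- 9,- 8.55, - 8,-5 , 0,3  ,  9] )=[ - 9,-8.55, - 8, -5, - 5,-4,-4,- 3,-2.14, - 2,-1/2,0,1.49,9/4,3, 5,9]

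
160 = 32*5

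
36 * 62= 2232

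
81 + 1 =82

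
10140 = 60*169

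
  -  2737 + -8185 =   -  10922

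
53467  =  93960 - 40493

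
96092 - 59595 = 36497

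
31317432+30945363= 62262795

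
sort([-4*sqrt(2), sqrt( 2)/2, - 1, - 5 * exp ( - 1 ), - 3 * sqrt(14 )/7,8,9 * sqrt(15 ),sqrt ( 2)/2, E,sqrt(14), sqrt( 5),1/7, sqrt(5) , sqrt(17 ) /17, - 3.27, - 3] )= [-4 * sqrt( 2),-3.27, - 3, - 5*exp( - 1 ), - 3*sqrt( 14)/7, - 1, 1/7,sqrt(17 )/17, sqrt( 2 )/2, sqrt( 2 ) /2, sqrt(  5),sqrt ( 5 ), E,sqrt( 14) , 8,9*sqrt(15) ]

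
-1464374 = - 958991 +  - 505383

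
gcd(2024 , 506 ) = 506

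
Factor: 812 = 2^2*7^1 * 29^1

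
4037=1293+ 2744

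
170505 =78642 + 91863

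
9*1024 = 9216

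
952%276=124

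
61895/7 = 8842 + 1/7 = 8842.14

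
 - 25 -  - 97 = 72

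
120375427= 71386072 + 48989355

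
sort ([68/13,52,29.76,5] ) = [5,68/13, 29.76, 52] 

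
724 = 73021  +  - 72297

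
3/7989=1/2663 = 0.00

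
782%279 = 224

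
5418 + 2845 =8263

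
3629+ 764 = 4393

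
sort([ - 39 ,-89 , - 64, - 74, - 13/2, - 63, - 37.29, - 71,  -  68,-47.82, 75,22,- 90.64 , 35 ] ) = [-90.64, - 89, - 74, - 71, - 68, - 64, - 63, - 47.82,- 39, - 37.29 , -13/2, 22,35, 75]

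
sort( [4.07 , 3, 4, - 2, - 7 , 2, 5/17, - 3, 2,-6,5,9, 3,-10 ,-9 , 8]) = [  -  10 , - 9,-7,-6,-3, - 2,5/17,2, 2,3,3,4,4.07,  5,8, 9 ] 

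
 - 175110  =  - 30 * 5837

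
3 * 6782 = 20346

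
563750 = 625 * 902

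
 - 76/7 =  - 76/7 = -  10.86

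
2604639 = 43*60573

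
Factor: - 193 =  - 193^1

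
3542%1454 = 634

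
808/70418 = 404/35209=0.01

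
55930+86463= 142393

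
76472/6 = 12745 + 1/3 = 12745.33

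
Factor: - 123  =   - 3^1*41^1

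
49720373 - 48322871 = 1397502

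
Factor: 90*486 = 43740= 2^2*3^7 *5^1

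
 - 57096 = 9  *(-6344)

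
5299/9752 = 5299/9752 = 0.54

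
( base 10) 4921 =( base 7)20230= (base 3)20202021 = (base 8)11471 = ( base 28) 67l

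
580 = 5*116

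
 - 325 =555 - 880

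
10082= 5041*2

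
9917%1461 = 1151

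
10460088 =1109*9432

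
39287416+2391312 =41678728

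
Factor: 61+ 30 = 91 = 7^1 * 13^1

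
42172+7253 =49425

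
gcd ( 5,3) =1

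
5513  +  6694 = 12207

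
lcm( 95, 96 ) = 9120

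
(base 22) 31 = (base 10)67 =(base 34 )1x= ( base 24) 2J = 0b1000011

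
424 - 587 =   -  163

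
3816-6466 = - 2650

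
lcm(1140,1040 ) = 59280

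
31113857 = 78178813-47064956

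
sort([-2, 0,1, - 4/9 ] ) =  [ - 2, - 4/9, 0,1 ] 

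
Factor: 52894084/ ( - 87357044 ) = -13223521/21839261 = - 2801^1*4721^1 * 21839261^ (  -  1 )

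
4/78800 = 1/19700  =  0.00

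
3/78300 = 1/26100=0.00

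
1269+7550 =8819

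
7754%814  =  428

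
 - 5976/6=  - 996 = - 996.00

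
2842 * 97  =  275674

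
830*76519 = 63510770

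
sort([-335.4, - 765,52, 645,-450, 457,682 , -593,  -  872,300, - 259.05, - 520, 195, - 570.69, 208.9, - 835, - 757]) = [ - 872,-835, - 765, - 757,  -  593,  -  570.69,  -  520 ,  -  450,  -  335.4, - 259.05, 52, 195, 208.9, 300, 457, 645, 682]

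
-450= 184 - 634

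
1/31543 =1/31543 = 0.00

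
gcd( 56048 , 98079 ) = 1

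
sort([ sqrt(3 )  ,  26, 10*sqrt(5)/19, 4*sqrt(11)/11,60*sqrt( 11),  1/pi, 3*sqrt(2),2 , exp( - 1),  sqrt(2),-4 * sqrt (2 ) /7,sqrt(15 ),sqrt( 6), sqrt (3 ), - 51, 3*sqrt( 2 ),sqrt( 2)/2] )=[ - 51, - 4*sqrt( 2 ) /7,1/pi, exp( - 1), sqrt(2)/2, 10*sqrt( 5)/19,4*sqrt(11)/11,sqrt(2), sqrt( 3),sqrt(3),2,sqrt(6 ),sqrt(15 ),3 * sqrt(2), 3*sqrt(2 ),26, 60* sqrt( 11 )] 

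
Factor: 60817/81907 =7^(-1)*61^1*997^1 * 11701^ ( - 1 ) 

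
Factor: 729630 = 2^1 * 3^2*5^1 * 11^2 * 67^1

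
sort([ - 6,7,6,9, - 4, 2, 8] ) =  [-6, -4,2,6,7, 8,9 ]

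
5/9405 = 1/1881 = 0.00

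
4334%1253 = 575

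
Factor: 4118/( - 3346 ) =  - 7^( - 1 )*29^1*71^1*239^( - 1) = - 2059/1673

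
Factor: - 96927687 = -3^2*10769743^1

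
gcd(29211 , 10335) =39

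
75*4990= 374250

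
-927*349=-323523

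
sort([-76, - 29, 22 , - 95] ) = [ - 95,  -  76, - 29, 22 ] 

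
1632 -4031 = - 2399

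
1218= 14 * 87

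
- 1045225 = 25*( - 41809) 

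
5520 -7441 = -1921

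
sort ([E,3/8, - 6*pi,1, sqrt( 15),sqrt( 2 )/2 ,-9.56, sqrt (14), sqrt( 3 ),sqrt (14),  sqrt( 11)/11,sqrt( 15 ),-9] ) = [ - 6 * pi, - 9.56,-9,sqrt( 11)/11, 3/8, sqrt( 2)/2, 1, sqrt( 3) , E, sqrt( 14) , sqrt( 14) , sqrt( 15), sqrt( 15) ]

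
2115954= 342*6187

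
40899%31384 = 9515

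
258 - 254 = 4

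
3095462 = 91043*34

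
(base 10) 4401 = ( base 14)1865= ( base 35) 3kq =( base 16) 1131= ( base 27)610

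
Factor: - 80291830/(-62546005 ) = 16058366/12509201 = 2^1*19^(-1)*211^1*38053^1*658379^(- 1 ) 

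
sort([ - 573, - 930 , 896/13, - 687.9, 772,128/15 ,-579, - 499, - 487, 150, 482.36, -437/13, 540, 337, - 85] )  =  [ - 930, - 687.9, - 579 , - 573, - 499,-487,  -  85, - 437/13, 128/15, 896/13, 150 , 337,482.36, 540 , 772] 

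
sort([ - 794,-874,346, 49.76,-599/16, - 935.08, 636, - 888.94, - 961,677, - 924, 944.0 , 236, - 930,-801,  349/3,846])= [ - 961, - 935.08, - 930, - 924, - 888.94, - 874, - 801, - 794, - 599/16, 49.76,349/3, 236,346, 636,677, 846,944.0 ] 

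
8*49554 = 396432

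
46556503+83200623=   129757126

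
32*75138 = 2404416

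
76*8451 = 642276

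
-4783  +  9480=4697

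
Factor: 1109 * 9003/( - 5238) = -3328109/1746 = - 2^(-1 ) * 3^ (-2 )*97^(-1) * 1109^1*3001^1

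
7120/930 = 712/93 = 7.66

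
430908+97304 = 528212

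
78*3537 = 275886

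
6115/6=6115/6  =  1019.17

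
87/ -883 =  - 87/883 = -0.10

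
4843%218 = 47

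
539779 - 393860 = 145919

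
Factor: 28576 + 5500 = 34076 = 2^2*7^1*1217^1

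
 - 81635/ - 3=81635/3 = 27211.67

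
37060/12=9265/3= 3088.33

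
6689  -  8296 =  - 1607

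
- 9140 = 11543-20683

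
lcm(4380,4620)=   337260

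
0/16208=0 = 0.00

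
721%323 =75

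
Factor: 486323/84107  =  151^( - 1 )*557^( - 1)*486323^1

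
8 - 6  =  2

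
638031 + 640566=1278597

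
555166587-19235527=535931060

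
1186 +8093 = 9279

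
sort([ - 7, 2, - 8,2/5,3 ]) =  [ - 8, - 7, 2/5,2 , 3 ] 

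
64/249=64/249 = 0.26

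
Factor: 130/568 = 65/284= 2^(-2)*5^1*13^1 * 71^(  -  1)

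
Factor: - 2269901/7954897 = -809^( - 1)* 9833^ ( - 1 )*2269901^1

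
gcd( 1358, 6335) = 7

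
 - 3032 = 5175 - 8207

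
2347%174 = 85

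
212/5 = 42  +  2/5 = 42.40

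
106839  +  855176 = 962015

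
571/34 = 16 + 27/34 = 16.79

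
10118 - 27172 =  - 17054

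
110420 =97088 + 13332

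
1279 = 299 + 980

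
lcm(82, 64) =2624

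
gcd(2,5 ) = 1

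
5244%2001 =1242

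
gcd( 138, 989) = 23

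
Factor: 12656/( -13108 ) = -2^2*7^1* 29^ ( - 1) = - 28/29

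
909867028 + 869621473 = 1779488501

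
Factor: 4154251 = 137^1*30323^1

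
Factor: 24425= 5^2*977^1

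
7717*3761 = 29023637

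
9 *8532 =76788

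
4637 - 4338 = 299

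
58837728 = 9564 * 6152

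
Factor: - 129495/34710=-97/26= -2^( -1) * 13^( - 1 )* 97^1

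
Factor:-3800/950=  -  2^2=- 4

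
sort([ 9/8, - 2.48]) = [-2.48 , 9/8]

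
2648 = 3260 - 612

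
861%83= 31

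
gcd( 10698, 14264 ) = 3566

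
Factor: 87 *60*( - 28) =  - 146160  =  - 2^4*3^2*5^1*7^1 * 29^1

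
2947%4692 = 2947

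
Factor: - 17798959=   -  17798959^1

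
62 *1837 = 113894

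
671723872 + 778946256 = 1450670128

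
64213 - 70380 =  -6167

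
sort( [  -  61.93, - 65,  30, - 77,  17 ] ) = [-77, - 65, - 61.93,17,30] 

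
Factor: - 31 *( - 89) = 2759 = 31^1*89^1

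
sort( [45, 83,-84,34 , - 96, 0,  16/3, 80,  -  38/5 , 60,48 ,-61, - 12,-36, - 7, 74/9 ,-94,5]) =[- 96,-94,  -  84 ,-61 ,  -  36, - 12 ,-38/5, - 7, 0,5, 16/3,74/9 , 34, 45, 48,60 , 80, 83]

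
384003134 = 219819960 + 164183174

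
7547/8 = 7547/8 = 943.38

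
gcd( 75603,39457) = 11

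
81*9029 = 731349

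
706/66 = 353/33  =  10.70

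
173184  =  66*2624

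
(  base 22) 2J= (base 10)63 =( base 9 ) 70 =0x3f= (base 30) 23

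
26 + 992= 1018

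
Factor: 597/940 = 2^(- 2 )*3^1*5^( - 1 )*47^( - 1)*199^1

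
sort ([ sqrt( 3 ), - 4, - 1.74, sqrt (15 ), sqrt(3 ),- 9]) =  [-9, - 4, - 1.74, sqrt( 3) , sqrt( 3), sqrt( 15 ) ] 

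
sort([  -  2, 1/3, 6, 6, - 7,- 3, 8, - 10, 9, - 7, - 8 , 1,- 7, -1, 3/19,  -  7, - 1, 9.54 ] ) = [ - 10 ,-8, - 7, - 7,  -  7, - 7, - 3, - 2 , -1, - 1,3/19, 1/3,1,6,6, 8,9,9.54 ] 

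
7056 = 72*98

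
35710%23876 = 11834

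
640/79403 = 640/79403  =  0.01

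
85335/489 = 174+83/163 = 174.51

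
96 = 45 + 51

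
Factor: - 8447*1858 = -15694526=- 2^1 * 929^1*8447^1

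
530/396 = 1 + 67/198 = 1.34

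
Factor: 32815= 5^1*6563^1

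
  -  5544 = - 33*168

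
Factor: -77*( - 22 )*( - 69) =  - 2^1*3^1*7^1*11^2*23^1  =  - 116886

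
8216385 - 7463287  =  753098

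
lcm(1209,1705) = 66495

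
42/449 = 42/449 = 0.09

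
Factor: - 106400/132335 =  - 160/199 = -2^5*5^1*199^( - 1 ) 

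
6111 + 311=6422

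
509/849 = 509/849 = 0.60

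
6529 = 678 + 5851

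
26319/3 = 8773 = 8773.00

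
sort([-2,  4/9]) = [ - 2,  4/9]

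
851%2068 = 851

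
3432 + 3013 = 6445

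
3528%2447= 1081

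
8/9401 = 8/9401 = 0.00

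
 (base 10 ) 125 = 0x7d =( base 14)8D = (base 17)76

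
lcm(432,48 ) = 432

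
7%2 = 1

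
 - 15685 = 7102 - 22787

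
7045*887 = 6248915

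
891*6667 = 5940297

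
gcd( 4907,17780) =7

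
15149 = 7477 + 7672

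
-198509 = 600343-798852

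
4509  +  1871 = 6380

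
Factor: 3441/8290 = 2^( - 1)*3^1*5^( - 1 )*31^1*37^1*829^ (-1 )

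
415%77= 30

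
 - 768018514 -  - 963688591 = 195670077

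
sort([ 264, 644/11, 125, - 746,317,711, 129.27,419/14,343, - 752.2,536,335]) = [ - 752.2, - 746, 419/14,644/11,125, 129.27, 264, 317, 335,343, 536,711]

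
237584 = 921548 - 683964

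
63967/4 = 15991+3/4=15991.75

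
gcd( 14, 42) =14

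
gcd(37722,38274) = 6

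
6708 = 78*86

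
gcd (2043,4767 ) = 681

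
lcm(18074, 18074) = 18074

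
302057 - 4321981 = - 4019924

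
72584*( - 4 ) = - 290336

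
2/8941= 2/8941 = 0.00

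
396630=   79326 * 5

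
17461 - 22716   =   - 5255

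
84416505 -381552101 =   -  297135596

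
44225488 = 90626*488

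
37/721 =37/721 = 0.05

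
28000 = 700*40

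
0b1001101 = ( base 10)77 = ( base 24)35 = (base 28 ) 2L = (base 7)140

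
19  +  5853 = 5872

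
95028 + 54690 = 149718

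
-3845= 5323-9168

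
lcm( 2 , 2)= 2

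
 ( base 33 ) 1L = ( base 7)105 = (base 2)110110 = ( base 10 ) 54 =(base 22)2A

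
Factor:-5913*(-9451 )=3^4 * 13^1 * 73^1*727^1  =  55883763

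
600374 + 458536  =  1058910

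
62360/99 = 62360/99 = 629.90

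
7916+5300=13216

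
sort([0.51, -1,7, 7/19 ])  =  [-1 , 7/19, 0.51,7 ] 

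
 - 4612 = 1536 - 6148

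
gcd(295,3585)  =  5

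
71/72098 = 71/72098 = 0.00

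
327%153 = 21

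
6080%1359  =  644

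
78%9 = 6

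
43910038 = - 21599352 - - 65509390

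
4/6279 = 4/6279 = 0.00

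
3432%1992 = 1440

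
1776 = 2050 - 274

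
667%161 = 23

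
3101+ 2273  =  5374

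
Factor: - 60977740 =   -  2^2*5^1*101^1*30187^1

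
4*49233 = 196932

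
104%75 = 29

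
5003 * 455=2276365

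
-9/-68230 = 9/68230 = 0.00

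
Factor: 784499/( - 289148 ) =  -2^(-2)*17^1*46147^1*72287^(-1) 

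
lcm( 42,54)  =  378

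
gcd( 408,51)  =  51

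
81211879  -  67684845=13527034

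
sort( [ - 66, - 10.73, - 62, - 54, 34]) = [ - 66,  -  62,-54  , - 10.73,34]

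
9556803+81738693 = 91295496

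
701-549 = 152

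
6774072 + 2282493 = 9056565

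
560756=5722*98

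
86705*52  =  4508660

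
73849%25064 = 23721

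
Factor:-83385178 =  - 2^1*41692589^1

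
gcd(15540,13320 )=2220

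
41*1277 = 52357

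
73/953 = 73/953=0.08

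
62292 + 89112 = 151404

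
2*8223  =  16446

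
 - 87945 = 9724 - 97669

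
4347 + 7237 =11584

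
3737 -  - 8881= 12618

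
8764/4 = 2191 =2191.00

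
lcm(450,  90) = 450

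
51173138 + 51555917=102729055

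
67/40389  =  67/40389=   0.00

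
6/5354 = 3/2677=0.00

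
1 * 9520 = 9520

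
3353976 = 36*93166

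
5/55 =1/11=0.09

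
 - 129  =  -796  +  667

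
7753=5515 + 2238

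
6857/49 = 6857/49 = 139.94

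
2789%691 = 25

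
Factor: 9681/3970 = 2^ ( - 1)*3^1*5^( - 1) * 7^1 * 397^(- 1) * 461^1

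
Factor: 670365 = 3^2 *5^1*14897^1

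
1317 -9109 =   -  7792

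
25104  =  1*25104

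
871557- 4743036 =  - 3871479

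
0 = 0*17153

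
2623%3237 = 2623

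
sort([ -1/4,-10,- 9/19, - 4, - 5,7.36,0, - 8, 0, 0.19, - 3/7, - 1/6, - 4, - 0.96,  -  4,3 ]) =[ -10 , - 8,-5, - 4,-4, - 4, - 0.96,-9/19  , - 3/7 ,  -  1/4 ,-1/6, 0,  0,0.19,3,7.36]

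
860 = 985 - 125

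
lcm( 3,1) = 3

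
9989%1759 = 1194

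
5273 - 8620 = - 3347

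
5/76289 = 5/76289  =  0.00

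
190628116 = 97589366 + 93038750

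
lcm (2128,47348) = 189392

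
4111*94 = 386434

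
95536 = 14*6824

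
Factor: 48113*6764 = 2^2*13^1*19^1*89^1*3701^1=325436332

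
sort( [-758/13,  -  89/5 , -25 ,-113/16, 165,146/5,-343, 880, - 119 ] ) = [ - 343, - 119 , - 758/13,-25,-89/5,-113/16, 146/5, 165, 880 ] 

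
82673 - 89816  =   - 7143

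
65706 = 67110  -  1404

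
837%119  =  4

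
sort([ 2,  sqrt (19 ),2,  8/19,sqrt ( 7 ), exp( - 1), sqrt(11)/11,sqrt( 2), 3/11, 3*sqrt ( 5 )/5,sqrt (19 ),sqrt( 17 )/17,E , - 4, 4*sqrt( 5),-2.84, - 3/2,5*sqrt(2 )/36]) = [  -  4 ,-2.84, - 3/2,5*sqrt( 2 ) /36, sqrt( 17 ) /17, 3/11, sqrt (11)/11, exp( - 1), 8/19,3*sqrt(5 ) /5,sqrt ( 2 ), 2, 2,sqrt ( 7) , E,sqrt ( 19), sqrt( 19 ),4*sqrt(5) ]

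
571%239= 93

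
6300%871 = 203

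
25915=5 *5183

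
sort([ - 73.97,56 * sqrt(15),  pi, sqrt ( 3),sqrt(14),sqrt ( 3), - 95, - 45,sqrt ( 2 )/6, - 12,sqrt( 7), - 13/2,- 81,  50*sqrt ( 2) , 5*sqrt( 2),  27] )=[ - 95,- 81,  -  73.97, - 45, - 12,-13/2, sqrt( 2 )/6,sqrt( 3) , sqrt ( 3),sqrt ( 7),pi, sqrt( 14 ), 5*sqrt( 2) , 27,50*sqrt( 2),56*sqrt( 15)]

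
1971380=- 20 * ( - 98569 ) 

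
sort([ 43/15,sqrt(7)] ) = [sqrt(7 ), 43/15] 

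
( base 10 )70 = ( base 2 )1000110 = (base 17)42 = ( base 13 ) 55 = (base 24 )2m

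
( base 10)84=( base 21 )40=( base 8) 124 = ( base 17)4G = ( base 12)70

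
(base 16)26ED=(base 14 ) 38bb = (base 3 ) 111200002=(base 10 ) 9965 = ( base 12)5925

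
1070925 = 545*1965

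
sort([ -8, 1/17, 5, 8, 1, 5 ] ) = [- 8, 1/17,1,5,5,8] 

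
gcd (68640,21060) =780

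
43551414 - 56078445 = - 12527031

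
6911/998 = 6911/998 = 6.92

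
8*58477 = 467816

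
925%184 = 5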